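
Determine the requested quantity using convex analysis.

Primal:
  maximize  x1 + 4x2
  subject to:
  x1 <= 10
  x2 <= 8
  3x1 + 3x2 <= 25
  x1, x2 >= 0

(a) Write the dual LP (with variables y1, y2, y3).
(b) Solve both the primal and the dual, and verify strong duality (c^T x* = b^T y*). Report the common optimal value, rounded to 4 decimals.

The standard primal-dual pair for 'max c^T x s.t. A x <= b, x >= 0' is:
  Dual:  min b^T y  s.t.  A^T y >= c,  y >= 0.

So the dual LP is:
  minimize  10y1 + 8y2 + 25y3
  subject to:
    y1 + 3y3 >= 1
    y2 + 3y3 >= 4
    y1, y2, y3 >= 0

Solving the primal: x* = (0.3333, 8).
  primal value c^T x* = 32.3333.
Solving the dual: y* = (0, 3, 0.3333).
  dual value b^T y* = 32.3333.
Strong duality: c^T x* = b^T y*. Confirmed.

32.3333


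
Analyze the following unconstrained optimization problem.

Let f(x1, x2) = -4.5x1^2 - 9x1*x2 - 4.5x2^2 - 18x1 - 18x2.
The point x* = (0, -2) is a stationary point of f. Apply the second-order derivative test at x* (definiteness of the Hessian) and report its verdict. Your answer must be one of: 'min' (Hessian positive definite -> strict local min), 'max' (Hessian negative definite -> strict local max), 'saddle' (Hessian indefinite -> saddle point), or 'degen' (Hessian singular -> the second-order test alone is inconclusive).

Compute the Hessian H = grad^2 f:
  H = [[-9, -9], [-9, -9]]
Verify stationarity: grad f(x*) = H x* + g = (0, 0).
Eigenvalues of H: -18, 0.
H has a zero eigenvalue (singular; negative semidefinite but not definite), so H is neither positive definite, negative definite, nor indefinite. The second-order test alone is inconclusive -> degen.
(Indeed, f is constant along the null direction of H through x*, so x* is not a strict local extremum.)

degen


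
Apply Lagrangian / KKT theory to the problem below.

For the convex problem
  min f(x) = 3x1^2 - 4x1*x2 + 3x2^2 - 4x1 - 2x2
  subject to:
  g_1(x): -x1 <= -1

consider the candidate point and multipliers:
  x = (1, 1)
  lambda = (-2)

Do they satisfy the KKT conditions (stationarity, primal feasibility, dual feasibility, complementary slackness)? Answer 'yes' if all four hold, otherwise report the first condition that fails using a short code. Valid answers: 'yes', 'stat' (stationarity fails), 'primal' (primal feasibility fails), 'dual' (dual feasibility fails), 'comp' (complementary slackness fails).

Gradient of f: grad f(x) = Q x + c = (-2, 0)
Constraint values g_i(x) = a_i^T x - b_i:
  g_1((1, 1)) = 0
Stationarity residual: grad f(x) + sum_i lambda_i a_i = (0, 0)
  -> stationarity OK
Primal feasibility (all g_i <= 0): OK
Dual feasibility (all lambda_i >= 0): FAILS
Complementary slackness (lambda_i * g_i(x) = 0 for all i): OK

Verdict: the first failing condition is dual_feasibility -> dual.

dual


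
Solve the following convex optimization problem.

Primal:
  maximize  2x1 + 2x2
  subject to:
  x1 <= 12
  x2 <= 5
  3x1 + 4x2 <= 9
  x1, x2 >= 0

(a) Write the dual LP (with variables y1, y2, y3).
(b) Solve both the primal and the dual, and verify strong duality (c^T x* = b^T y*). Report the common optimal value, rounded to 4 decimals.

The standard primal-dual pair for 'max c^T x s.t. A x <= b, x >= 0' is:
  Dual:  min b^T y  s.t.  A^T y >= c,  y >= 0.

So the dual LP is:
  minimize  12y1 + 5y2 + 9y3
  subject to:
    y1 + 3y3 >= 2
    y2 + 4y3 >= 2
    y1, y2, y3 >= 0

Solving the primal: x* = (3, 0).
  primal value c^T x* = 6.
Solving the dual: y* = (0, 0, 0.6667).
  dual value b^T y* = 6.
Strong duality: c^T x* = b^T y*. Confirmed.

6


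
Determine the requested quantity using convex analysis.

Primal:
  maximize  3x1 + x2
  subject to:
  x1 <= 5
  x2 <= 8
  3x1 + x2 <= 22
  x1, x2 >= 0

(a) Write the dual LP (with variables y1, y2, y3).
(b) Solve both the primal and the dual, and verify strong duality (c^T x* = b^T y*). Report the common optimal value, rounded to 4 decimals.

The standard primal-dual pair for 'max c^T x s.t. A x <= b, x >= 0' is:
  Dual:  min b^T y  s.t.  A^T y >= c,  y >= 0.

So the dual LP is:
  minimize  5y1 + 8y2 + 22y3
  subject to:
    y1 + 3y3 >= 3
    y2 + y3 >= 1
    y1, y2, y3 >= 0

Solving the primal: x* = (4.6667, 8).
  primal value c^T x* = 22.
Solving the dual: y* = (0, 0, 1).
  dual value b^T y* = 22.
Strong duality: c^T x* = b^T y*. Confirmed.

22


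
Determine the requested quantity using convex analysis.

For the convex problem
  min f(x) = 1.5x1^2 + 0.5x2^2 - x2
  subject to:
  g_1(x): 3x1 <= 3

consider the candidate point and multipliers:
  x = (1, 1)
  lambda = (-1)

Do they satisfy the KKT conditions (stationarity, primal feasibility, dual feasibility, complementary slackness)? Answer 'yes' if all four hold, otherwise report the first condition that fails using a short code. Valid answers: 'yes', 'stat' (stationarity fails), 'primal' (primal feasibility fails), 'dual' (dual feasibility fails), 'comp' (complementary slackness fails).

Gradient of f: grad f(x) = Q x + c = (3, 0)
Constraint values g_i(x) = a_i^T x - b_i:
  g_1((1, 1)) = 0
Stationarity residual: grad f(x) + sum_i lambda_i a_i = (0, 0)
  -> stationarity OK
Primal feasibility (all g_i <= 0): OK
Dual feasibility (all lambda_i >= 0): FAILS
Complementary slackness (lambda_i * g_i(x) = 0 for all i): OK

Verdict: the first failing condition is dual_feasibility -> dual.

dual


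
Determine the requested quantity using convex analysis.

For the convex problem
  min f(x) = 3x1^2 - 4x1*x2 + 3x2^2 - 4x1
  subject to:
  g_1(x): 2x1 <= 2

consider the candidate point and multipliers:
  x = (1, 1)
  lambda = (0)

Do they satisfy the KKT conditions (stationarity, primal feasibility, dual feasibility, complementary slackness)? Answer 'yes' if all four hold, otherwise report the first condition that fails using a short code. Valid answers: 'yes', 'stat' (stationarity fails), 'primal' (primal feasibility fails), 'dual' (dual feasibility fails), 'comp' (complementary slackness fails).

Gradient of f: grad f(x) = Q x + c = (-2, 2)
Constraint values g_i(x) = a_i^T x - b_i:
  g_1((1, 1)) = 0
Stationarity residual: grad f(x) + sum_i lambda_i a_i = (-2, 2)
  -> stationarity FAILS
Primal feasibility (all g_i <= 0): OK
Dual feasibility (all lambda_i >= 0): OK
Complementary slackness (lambda_i * g_i(x) = 0 for all i): OK

Verdict: the first failing condition is stationarity -> stat.

stat


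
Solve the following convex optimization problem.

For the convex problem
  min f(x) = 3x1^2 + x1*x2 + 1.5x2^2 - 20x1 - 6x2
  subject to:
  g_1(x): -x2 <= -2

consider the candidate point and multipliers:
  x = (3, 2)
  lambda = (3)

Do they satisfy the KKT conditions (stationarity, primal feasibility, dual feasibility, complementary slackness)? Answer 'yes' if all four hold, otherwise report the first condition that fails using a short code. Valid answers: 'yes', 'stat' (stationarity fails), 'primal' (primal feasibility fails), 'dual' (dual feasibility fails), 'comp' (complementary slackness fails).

Gradient of f: grad f(x) = Q x + c = (0, 3)
Constraint values g_i(x) = a_i^T x - b_i:
  g_1((3, 2)) = 0
Stationarity residual: grad f(x) + sum_i lambda_i a_i = (0, 0)
  -> stationarity OK
Primal feasibility (all g_i <= 0): OK
Dual feasibility (all lambda_i >= 0): OK
Complementary slackness (lambda_i * g_i(x) = 0 for all i): OK

Verdict: yes, KKT holds.

yes


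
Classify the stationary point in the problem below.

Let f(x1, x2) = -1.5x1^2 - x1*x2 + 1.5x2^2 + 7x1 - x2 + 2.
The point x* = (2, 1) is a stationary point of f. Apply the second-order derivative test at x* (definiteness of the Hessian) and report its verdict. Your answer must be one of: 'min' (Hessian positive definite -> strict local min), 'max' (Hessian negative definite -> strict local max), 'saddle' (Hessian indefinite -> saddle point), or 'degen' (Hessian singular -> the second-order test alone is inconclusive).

Compute the Hessian H = grad^2 f:
  H = [[-3, -1], [-1, 3]]
Verify stationarity: grad f(x*) = H x* + g = (0, 0).
Eigenvalues of H: -3.1623, 3.1623.
Eigenvalues have mixed signs, so H is indefinite -> x* is a saddle point.

saddle


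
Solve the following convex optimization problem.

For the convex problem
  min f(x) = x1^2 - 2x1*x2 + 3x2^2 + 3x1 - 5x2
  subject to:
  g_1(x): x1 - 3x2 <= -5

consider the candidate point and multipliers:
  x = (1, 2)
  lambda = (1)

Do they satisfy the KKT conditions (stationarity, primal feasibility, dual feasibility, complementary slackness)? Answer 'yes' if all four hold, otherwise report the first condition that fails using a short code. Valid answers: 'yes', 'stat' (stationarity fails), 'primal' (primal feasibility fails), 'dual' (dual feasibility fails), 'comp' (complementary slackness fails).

Gradient of f: grad f(x) = Q x + c = (1, 5)
Constraint values g_i(x) = a_i^T x - b_i:
  g_1((1, 2)) = 0
Stationarity residual: grad f(x) + sum_i lambda_i a_i = (2, 2)
  -> stationarity FAILS
Primal feasibility (all g_i <= 0): OK
Dual feasibility (all lambda_i >= 0): OK
Complementary slackness (lambda_i * g_i(x) = 0 for all i): OK

Verdict: the first failing condition is stationarity -> stat.

stat


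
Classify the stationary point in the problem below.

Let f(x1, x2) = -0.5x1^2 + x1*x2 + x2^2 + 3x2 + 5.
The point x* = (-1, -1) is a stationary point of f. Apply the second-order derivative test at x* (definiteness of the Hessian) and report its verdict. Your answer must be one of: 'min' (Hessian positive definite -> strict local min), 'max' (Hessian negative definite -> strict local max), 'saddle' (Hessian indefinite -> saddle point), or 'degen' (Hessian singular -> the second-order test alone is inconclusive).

Compute the Hessian H = grad^2 f:
  H = [[-1, 1], [1, 2]]
Verify stationarity: grad f(x*) = H x* + g = (0, 0).
Eigenvalues of H: -1.3028, 2.3028.
Eigenvalues have mixed signs, so H is indefinite -> x* is a saddle point.

saddle


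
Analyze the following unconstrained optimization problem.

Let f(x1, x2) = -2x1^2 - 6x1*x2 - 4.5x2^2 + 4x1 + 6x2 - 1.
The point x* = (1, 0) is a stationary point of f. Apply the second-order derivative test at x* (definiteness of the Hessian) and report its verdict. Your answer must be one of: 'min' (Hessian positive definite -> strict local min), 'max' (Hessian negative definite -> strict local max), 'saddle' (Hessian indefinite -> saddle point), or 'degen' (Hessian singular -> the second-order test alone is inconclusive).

Compute the Hessian H = grad^2 f:
  H = [[-4, -6], [-6, -9]]
Verify stationarity: grad f(x*) = H x* + g = (0, 0).
Eigenvalues of H: -13, 0.
H has a zero eigenvalue (singular; negative semidefinite but not definite), so H is neither positive definite, negative definite, nor indefinite. The second-order test alone is inconclusive -> degen.
(Indeed, f is constant along the null direction of H through x*, so x* is not a strict local extremum.)

degen


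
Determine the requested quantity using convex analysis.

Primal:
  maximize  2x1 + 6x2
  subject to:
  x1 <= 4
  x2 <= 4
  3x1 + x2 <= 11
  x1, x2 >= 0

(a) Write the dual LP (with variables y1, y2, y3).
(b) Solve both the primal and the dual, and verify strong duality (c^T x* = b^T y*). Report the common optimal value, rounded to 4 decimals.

The standard primal-dual pair for 'max c^T x s.t. A x <= b, x >= 0' is:
  Dual:  min b^T y  s.t.  A^T y >= c,  y >= 0.

So the dual LP is:
  minimize  4y1 + 4y2 + 11y3
  subject to:
    y1 + 3y3 >= 2
    y2 + y3 >= 6
    y1, y2, y3 >= 0

Solving the primal: x* = (2.3333, 4).
  primal value c^T x* = 28.6667.
Solving the dual: y* = (0, 5.3333, 0.6667).
  dual value b^T y* = 28.6667.
Strong duality: c^T x* = b^T y*. Confirmed.

28.6667


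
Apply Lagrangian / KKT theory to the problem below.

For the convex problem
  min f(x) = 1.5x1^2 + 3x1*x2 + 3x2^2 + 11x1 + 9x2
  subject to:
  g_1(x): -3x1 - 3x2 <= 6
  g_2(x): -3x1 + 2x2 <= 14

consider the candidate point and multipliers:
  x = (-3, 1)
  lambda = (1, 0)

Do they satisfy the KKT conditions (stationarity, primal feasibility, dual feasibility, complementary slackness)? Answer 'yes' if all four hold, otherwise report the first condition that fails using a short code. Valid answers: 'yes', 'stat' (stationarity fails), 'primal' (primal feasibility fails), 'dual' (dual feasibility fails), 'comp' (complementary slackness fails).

Gradient of f: grad f(x) = Q x + c = (5, 6)
Constraint values g_i(x) = a_i^T x - b_i:
  g_1((-3, 1)) = 0
  g_2((-3, 1)) = -3
Stationarity residual: grad f(x) + sum_i lambda_i a_i = (2, 3)
  -> stationarity FAILS
Primal feasibility (all g_i <= 0): OK
Dual feasibility (all lambda_i >= 0): OK
Complementary slackness (lambda_i * g_i(x) = 0 for all i): OK

Verdict: the first failing condition is stationarity -> stat.

stat


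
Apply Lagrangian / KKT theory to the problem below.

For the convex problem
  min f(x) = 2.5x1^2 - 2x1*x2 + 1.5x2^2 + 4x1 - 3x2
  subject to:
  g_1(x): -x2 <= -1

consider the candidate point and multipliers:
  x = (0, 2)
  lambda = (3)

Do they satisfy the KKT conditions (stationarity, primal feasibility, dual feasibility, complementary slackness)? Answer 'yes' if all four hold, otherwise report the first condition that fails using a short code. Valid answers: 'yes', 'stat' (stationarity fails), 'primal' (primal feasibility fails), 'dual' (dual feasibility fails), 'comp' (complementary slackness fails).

Gradient of f: grad f(x) = Q x + c = (0, 3)
Constraint values g_i(x) = a_i^T x - b_i:
  g_1((0, 2)) = -1
Stationarity residual: grad f(x) + sum_i lambda_i a_i = (0, 0)
  -> stationarity OK
Primal feasibility (all g_i <= 0): OK
Dual feasibility (all lambda_i >= 0): OK
Complementary slackness (lambda_i * g_i(x) = 0 for all i): FAILS

Verdict: the first failing condition is complementary_slackness -> comp.

comp


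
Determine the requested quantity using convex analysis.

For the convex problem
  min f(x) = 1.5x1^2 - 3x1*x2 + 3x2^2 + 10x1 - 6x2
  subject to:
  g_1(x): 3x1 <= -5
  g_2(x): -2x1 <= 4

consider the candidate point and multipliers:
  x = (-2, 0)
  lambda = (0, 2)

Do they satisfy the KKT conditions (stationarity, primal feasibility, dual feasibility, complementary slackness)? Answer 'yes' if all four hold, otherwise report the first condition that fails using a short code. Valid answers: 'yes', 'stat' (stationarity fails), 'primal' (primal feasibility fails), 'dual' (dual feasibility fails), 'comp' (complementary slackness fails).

Gradient of f: grad f(x) = Q x + c = (4, 0)
Constraint values g_i(x) = a_i^T x - b_i:
  g_1((-2, 0)) = -1
  g_2((-2, 0)) = 0
Stationarity residual: grad f(x) + sum_i lambda_i a_i = (0, 0)
  -> stationarity OK
Primal feasibility (all g_i <= 0): OK
Dual feasibility (all lambda_i >= 0): OK
Complementary slackness (lambda_i * g_i(x) = 0 for all i): OK

Verdict: yes, KKT holds.

yes


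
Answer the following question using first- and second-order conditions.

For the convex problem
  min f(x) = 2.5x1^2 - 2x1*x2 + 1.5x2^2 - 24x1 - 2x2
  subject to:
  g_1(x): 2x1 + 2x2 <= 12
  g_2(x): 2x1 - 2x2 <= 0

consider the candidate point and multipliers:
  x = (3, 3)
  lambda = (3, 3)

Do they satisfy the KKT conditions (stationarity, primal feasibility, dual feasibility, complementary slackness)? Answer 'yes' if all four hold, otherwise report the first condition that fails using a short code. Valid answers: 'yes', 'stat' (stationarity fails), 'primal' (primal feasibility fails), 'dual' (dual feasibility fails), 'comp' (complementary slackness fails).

Gradient of f: grad f(x) = Q x + c = (-15, 1)
Constraint values g_i(x) = a_i^T x - b_i:
  g_1((3, 3)) = 0
  g_2((3, 3)) = 0
Stationarity residual: grad f(x) + sum_i lambda_i a_i = (-3, 1)
  -> stationarity FAILS
Primal feasibility (all g_i <= 0): OK
Dual feasibility (all lambda_i >= 0): OK
Complementary slackness (lambda_i * g_i(x) = 0 for all i): OK

Verdict: the first failing condition is stationarity -> stat.

stat


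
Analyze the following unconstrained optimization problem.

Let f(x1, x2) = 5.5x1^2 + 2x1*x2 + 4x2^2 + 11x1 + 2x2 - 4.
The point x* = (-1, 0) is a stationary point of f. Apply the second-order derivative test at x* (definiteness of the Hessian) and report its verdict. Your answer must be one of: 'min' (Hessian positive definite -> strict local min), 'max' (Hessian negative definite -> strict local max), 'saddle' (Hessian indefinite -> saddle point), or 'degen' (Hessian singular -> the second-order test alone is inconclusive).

Compute the Hessian H = grad^2 f:
  H = [[11, 2], [2, 8]]
Verify stationarity: grad f(x*) = H x* + g = (0, 0).
Eigenvalues of H: 7, 12.
Both eigenvalues > 0, so H is positive definite -> x* is a strict local min.

min


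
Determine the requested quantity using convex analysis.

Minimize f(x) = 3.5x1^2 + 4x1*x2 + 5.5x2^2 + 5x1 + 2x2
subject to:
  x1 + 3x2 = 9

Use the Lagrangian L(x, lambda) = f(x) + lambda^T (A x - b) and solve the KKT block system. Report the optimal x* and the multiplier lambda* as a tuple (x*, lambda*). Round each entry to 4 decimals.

Form the Lagrangian:
  L(x, lambda) = (1/2) x^T Q x + c^T x + lambda^T (A x - b)
Stationarity (grad_x L = 0): Q x + c + A^T lambda = 0.
Primal feasibility: A x = b.

This gives the KKT block system:
  [ Q   A^T ] [ x     ]   [-c ]
  [ A    0  ] [ lambda ] = [ b ]

Solving the linear system:
  x*      = (-0.96, 3.32)
  lambda* = (-11.56)
  f(x*)   = 52.94

x* = (-0.96, 3.32), lambda* = (-11.56)


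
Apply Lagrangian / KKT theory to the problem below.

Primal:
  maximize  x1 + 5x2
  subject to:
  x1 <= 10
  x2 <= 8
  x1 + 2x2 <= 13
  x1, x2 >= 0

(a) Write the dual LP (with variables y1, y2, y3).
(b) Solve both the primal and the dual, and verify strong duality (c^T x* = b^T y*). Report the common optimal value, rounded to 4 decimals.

The standard primal-dual pair for 'max c^T x s.t. A x <= b, x >= 0' is:
  Dual:  min b^T y  s.t.  A^T y >= c,  y >= 0.

So the dual LP is:
  minimize  10y1 + 8y2 + 13y3
  subject to:
    y1 + y3 >= 1
    y2 + 2y3 >= 5
    y1, y2, y3 >= 0

Solving the primal: x* = (0, 6.5).
  primal value c^T x* = 32.5.
Solving the dual: y* = (0, 0, 2.5).
  dual value b^T y* = 32.5.
Strong duality: c^T x* = b^T y*. Confirmed.

32.5


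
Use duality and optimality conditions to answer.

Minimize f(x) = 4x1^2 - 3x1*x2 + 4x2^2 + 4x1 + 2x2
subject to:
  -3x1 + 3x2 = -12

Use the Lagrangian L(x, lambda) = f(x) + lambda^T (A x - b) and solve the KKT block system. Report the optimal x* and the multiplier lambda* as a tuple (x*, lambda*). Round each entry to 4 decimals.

Form the Lagrangian:
  L(x, lambda) = (1/2) x^T Q x + c^T x + lambda^T (A x - b)
Stationarity (grad_x L = 0): Q x + c + A^T lambda = 0.
Primal feasibility: A x = b.

This gives the KKT block system:
  [ Q   A^T ] [ x     ]   [-c ]
  [ A    0  ] [ lambda ] = [ b ]

Solving the linear system:
  x*      = (1.4, -2.6)
  lambda* = (7.6667)
  f(x*)   = 46.2

x* = (1.4, -2.6), lambda* = (7.6667)


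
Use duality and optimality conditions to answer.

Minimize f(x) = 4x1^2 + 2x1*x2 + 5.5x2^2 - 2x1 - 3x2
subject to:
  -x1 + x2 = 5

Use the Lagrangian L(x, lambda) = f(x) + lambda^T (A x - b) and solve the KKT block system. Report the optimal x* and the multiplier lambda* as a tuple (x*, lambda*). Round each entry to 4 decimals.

Form the Lagrangian:
  L(x, lambda) = (1/2) x^T Q x + c^T x + lambda^T (A x - b)
Stationarity (grad_x L = 0): Q x + c + A^T lambda = 0.
Primal feasibility: A x = b.

This gives the KKT block system:
  [ Q   A^T ] [ x     ]   [-c ]
  [ A    0  ] [ lambda ] = [ b ]

Solving the linear system:
  x*      = (-2.6087, 2.3913)
  lambda* = (-18.087)
  f(x*)   = 44.2391

x* = (-2.6087, 2.3913), lambda* = (-18.087)


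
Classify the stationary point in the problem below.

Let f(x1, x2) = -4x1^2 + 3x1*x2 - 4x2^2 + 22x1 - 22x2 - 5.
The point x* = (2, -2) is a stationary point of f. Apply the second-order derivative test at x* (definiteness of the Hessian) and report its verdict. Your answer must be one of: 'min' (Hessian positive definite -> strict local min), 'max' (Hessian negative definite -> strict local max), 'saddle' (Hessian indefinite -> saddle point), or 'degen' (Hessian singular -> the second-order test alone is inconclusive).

Compute the Hessian H = grad^2 f:
  H = [[-8, 3], [3, -8]]
Verify stationarity: grad f(x*) = H x* + g = (0, 0).
Eigenvalues of H: -11, -5.
Both eigenvalues < 0, so H is negative definite -> x* is a strict local max.

max


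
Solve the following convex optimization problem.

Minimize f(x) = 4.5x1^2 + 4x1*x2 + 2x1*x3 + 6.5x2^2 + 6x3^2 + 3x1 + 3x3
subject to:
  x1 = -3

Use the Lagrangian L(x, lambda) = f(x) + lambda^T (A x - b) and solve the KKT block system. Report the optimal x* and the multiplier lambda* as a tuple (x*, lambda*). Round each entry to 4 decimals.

Form the Lagrangian:
  L(x, lambda) = (1/2) x^T Q x + c^T x + lambda^T (A x - b)
Stationarity (grad_x L = 0): Q x + c + A^T lambda = 0.
Primal feasibility: A x = b.

This gives the KKT block system:
  [ Q   A^T ] [ x     ]   [-c ]
  [ A    0  ] [ lambda ] = [ b ]

Solving the linear system:
  x*      = (-3, 0.9231, 0.25)
  lambda* = (19.8077)
  f(x*)   = 25.5865

x* = (-3, 0.9231, 0.25), lambda* = (19.8077)


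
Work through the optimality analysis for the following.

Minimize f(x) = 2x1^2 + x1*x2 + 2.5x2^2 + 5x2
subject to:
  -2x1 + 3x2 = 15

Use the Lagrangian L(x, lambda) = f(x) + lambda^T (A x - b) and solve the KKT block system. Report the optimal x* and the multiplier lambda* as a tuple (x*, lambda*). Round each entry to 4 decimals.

Form the Lagrangian:
  L(x, lambda) = (1/2) x^T Q x + c^T x + lambda^T (A x - b)
Stationarity (grad_x L = 0): Q x + c + A^T lambda = 0.
Primal feasibility: A x = b.

This gives the KKT block system:
  [ Q   A^T ] [ x     ]   [-c ]
  [ A    0  ] [ lambda ] = [ b ]

Solving the linear system:
  x*      = (-3.3088, 2.7941)
  lambda* = (-5.2206)
  f(x*)   = 46.1397

x* = (-3.3088, 2.7941), lambda* = (-5.2206)


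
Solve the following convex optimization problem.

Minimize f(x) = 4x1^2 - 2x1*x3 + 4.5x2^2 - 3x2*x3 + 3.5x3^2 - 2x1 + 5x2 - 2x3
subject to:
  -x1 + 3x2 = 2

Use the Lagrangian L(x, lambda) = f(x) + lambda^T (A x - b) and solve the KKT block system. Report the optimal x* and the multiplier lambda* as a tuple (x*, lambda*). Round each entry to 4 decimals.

Form the Lagrangian:
  L(x, lambda) = (1/2) x^T Q x + c^T x + lambda^T (A x - b)
Stationarity (grad_x L = 0): Q x + c + A^T lambda = 0.
Primal feasibility: A x = b.

This gives the KKT block system:
  [ Q   A^T ] [ x     ]   [-c ]
  [ A    0  ] [ lambda ] = [ b ]

Solving the linear system:
  x*      = (0.0062, 0.6687, 0.5741)
  lambda* = (-3.0988)
  f(x*)   = 4.1903

x* = (0.0062, 0.6687, 0.5741), lambda* = (-3.0988)


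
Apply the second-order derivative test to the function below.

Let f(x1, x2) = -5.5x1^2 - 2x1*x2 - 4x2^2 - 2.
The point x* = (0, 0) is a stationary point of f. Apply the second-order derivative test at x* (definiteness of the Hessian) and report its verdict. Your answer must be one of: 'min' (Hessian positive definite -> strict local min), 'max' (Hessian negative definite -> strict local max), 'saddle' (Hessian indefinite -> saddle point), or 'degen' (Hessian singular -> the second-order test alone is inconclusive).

Compute the Hessian H = grad^2 f:
  H = [[-11, -2], [-2, -8]]
Verify stationarity: grad f(x*) = H x* + g = (0, 0).
Eigenvalues of H: -12, -7.
Both eigenvalues < 0, so H is negative definite -> x* is a strict local max.

max


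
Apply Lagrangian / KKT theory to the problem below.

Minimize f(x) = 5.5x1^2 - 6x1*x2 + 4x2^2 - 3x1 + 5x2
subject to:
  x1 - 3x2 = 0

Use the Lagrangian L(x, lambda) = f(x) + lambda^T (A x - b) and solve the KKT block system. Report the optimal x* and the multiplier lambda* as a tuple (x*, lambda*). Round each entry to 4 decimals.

Form the Lagrangian:
  L(x, lambda) = (1/2) x^T Q x + c^T x + lambda^T (A x - b)
Stationarity (grad_x L = 0): Q x + c + A^T lambda = 0.
Primal feasibility: A x = b.

This gives the KKT block system:
  [ Q   A^T ] [ x     ]   [-c ]
  [ A    0  ] [ lambda ] = [ b ]

Solving the linear system:
  x*      = (0.169, 0.0563)
  lambda* = (1.4789)
  f(x*)   = -0.1127

x* = (0.169, 0.0563), lambda* = (1.4789)


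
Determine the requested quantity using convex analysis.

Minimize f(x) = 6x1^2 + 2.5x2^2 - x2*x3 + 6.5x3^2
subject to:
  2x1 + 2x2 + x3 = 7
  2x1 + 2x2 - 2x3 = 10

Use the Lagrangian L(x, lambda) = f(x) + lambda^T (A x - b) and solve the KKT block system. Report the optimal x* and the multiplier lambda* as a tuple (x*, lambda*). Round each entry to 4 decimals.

Form the Lagrangian:
  L(x, lambda) = (1/2) x^T Q x + c^T x + lambda^T (A x - b)
Stationarity (grad_x L = 0): Q x + c + A^T lambda = 0.
Primal feasibility: A x = b.

This gives the KKT block system:
  [ Q   A^T ] [ x     ]   [-c ]
  [ A    0  ] [ lambda ] = [ b ]

Solving the linear system:
  x*      = (1.2353, 2.7647, -1)
  lambda* = (0.3137, -7.7255)
  f(x*)   = 37.5294

x* = (1.2353, 2.7647, -1), lambda* = (0.3137, -7.7255)


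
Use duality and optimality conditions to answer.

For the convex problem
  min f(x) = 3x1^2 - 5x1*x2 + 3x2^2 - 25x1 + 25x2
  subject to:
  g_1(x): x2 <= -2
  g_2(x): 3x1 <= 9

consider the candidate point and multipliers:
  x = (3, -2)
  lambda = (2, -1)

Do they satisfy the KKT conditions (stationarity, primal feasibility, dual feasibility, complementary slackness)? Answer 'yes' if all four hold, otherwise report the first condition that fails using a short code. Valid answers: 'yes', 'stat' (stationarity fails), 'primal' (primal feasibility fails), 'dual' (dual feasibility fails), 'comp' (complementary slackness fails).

Gradient of f: grad f(x) = Q x + c = (3, -2)
Constraint values g_i(x) = a_i^T x - b_i:
  g_1((3, -2)) = 0
  g_2((3, -2)) = 0
Stationarity residual: grad f(x) + sum_i lambda_i a_i = (0, 0)
  -> stationarity OK
Primal feasibility (all g_i <= 0): OK
Dual feasibility (all lambda_i >= 0): FAILS
Complementary slackness (lambda_i * g_i(x) = 0 for all i): OK

Verdict: the first failing condition is dual_feasibility -> dual.

dual


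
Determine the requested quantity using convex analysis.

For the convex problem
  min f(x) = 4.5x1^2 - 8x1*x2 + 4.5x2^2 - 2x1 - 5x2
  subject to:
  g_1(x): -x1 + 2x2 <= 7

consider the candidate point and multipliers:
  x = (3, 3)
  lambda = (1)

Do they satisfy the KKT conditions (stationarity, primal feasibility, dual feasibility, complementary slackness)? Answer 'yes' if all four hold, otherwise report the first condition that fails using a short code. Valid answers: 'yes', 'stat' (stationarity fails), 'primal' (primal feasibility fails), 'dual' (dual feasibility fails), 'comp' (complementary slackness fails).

Gradient of f: grad f(x) = Q x + c = (1, -2)
Constraint values g_i(x) = a_i^T x - b_i:
  g_1((3, 3)) = -4
Stationarity residual: grad f(x) + sum_i lambda_i a_i = (0, 0)
  -> stationarity OK
Primal feasibility (all g_i <= 0): OK
Dual feasibility (all lambda_i >= 0): OK
Complementary slackness (lambda_i * g_i(x) = 0 for all i): FAILS

Verdict: the first failing condition is complementary_slackness -> comp.

comp


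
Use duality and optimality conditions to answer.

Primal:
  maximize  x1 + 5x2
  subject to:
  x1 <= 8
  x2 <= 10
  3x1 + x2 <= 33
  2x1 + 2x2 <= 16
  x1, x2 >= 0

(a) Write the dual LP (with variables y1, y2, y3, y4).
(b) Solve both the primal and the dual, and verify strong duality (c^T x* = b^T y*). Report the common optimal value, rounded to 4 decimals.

The standard primal-dual pair for 'max c^T x s.t. A x <= b, x >= 0' is:
  Dual:  min b^T y  s.t.  A^T y >= c,  y >= 0.

So the dual LP is:
  minimize  8y1 + 10y2 + 33y3 + 16y4
  subject to:
    y1 + 3y3 + 2y4 >= 1
    y2 + y3 + 2y4 >= 5
    y1, y2, y3, y4 >= 0

Solving the primal: x* = (0, 8).
  primal value c^T x* = 40.
Solving the dual: y* = (0, 0, 0, 2.5).
  dual value b^T y* = 40.
Strong duality: c^T x* = b^T y*. Confirmed.

40


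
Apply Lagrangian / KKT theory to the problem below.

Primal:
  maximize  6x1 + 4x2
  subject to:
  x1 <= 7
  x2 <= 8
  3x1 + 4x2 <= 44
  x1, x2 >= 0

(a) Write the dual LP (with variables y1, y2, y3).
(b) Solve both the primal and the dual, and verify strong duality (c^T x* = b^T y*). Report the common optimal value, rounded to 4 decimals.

The standard primal-dual pair for 'max c^T x s.t. A x <= b, x >= 0' is:
  Dual:  min b^T y  s.t.  A^T y >= c,  y >= 0.

So the dual LP is:
  minimize  7y1 + 8y2 + 44y3
  subject to:
    y1 + 3y3 >= 6
    y2 + 4y3 >= 4
    y1, y2, y3 >= 0

Solving the primal: x* = (7, 5.75).
  primal value c^T x* = 65.
Solving the dual: y* = (3, 0, 1).
  dual value b^T y* = 65.
Strong duality: c^T x* = b^T y*. Confirmed.

65


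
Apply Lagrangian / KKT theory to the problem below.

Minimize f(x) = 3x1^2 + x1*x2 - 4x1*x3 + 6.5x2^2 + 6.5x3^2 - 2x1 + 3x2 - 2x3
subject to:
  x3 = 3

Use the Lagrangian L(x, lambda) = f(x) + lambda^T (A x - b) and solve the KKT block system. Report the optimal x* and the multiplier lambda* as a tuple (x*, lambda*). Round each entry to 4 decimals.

Form the Lagrangian:
  L(x, lambda) = (1/2) x^T Q x + c^T x + lambda^T (A x - b)
Stationarity (grad_x L = 0): Q x + c + A^T lambda = 0.
Primal feasibility: A x = b.

This gives the KKT block system:
  [ Q   A^T ] [ x     ]   [-c ]
  [ A    0  ] [ lambda ] = [ b ]

Solving the linear system:
  x*      = (2.4026, -0.4156, 3)
  lambda* = (-27.3896)
  f(x*)   = 35.0584

x* = (2.4026, -0.4156, 3), lambda* = (-27.3896)


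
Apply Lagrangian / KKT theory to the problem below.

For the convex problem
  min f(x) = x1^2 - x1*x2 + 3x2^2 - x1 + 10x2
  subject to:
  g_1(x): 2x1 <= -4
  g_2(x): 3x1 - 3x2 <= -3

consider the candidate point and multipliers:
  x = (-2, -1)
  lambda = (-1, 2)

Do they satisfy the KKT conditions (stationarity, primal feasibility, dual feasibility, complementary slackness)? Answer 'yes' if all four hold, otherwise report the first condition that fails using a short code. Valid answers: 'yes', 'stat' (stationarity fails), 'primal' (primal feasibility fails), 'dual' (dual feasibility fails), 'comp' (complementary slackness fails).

Gradient of f: grad f(x) = Q x + c = (-4, 6)
Constraint values g_i(x) = a_i^T x - b_i:
  g_1((-2, -1)) = 0
  g_2((-2, -1)) = 0
Stationarity residual: grad f(x) + sum_i lambda_i a_i = (0, 0)
  -> stationarity OK
Primal feasibility (all g_i <= 0): OK
Dual feasibility (all lambda_i >= 0): FAILS
Complementary slackness (lambda_i * g_i(x) = 0 for all i): OK

Verdict: the first failing condition is dual_feasibility -> dual.

dual


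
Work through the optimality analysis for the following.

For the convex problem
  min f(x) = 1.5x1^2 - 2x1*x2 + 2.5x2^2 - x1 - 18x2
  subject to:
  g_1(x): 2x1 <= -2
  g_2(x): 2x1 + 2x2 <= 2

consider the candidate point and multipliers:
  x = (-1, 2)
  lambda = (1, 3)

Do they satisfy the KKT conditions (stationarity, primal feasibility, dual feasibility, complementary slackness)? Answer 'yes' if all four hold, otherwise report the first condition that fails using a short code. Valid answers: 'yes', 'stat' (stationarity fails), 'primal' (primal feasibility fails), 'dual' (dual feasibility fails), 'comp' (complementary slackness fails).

Gradient of f: grad f(x) = Q x + c = (-8, -6)
Constraint values g_i(x) = a_i^T x - b_i:
  g_1((-1, 2)) = 0
  g_2((-1, 2)) = 0
Stationarity residual: grad f(x) + sum_i lambda_i a_i = (0, 0)
  -> stationarity OK
Primal feasibility (all g_i <= 0): OK
Dual feasibility (all lambda_i >= 0): OK
Complementary slackness (lambda_i * g_i(x) = 0 for all i): OK

Verdict: yes, KKT holds.

yes


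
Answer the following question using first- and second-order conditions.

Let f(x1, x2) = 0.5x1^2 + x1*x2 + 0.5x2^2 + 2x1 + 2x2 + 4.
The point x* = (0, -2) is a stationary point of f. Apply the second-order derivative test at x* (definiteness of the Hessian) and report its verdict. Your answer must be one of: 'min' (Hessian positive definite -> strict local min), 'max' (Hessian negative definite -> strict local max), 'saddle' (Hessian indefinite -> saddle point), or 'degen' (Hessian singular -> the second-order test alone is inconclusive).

Compute the Hessian H = grad^2 f:
  H = [[1, 1], [1, 1]]
Verify stationarity: grad f(x*) = H x* + g = (0, 0).
Eigenvalues of H: 0, 2.
H has a zero eigenvalue (singular; positive semidefinite but not definite), so H is neither positive definite, negative definite, nor indefinite. The second-order test alone is inconclusive -> degen.
(Indeed, f is constant along the null direction of H through x*, so x* is not a strict local extremum.)

degen


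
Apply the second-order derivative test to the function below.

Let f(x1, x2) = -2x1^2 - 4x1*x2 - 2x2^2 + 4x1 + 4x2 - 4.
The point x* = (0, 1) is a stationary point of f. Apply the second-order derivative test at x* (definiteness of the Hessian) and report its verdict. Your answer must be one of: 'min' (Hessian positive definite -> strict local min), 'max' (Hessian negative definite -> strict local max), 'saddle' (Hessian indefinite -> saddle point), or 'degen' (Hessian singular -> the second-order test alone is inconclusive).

Compute the Hessian H = grad^2 f:
  H = [[-4, -4], [-4, -4]]
Verify stationarity: grad f(x*) = H x* + g = (0, 0).
Eigenvalues of H: -8, 0.
H has a zero eigenvalue (singular; negative semidefinite but not definite), so H is neither positive definite, negative definite, nor indefinite. The second-order test alone is inconclusive -> degen.
(Indeed, f is constant along the null direction of H through x*, so x* is not a strict local extremum.)

degen


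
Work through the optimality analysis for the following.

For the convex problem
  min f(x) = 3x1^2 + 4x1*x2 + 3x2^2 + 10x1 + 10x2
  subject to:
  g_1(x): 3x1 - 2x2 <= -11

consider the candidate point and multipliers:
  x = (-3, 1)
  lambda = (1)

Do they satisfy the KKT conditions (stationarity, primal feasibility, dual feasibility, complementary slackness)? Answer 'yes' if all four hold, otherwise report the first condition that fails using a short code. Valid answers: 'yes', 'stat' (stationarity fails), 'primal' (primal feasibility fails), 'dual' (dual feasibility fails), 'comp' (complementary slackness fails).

Gradient of f: grad f(x) = Q x + c = (-4, 4)
Constraint values g_i(x) = a_i^T x - b_i:
  g_1((-3, 1)) = 0
Stationarity residual: grad f(x) + sum_i lambda_i a_i = (-1, 2)
  -> stationarity FAILS
Primal feasibility (all g_i <= 0): OK
Dual feasibility (all lambda_i >= 0): OK
Complementary slackness (lambda_i * g_i(x) = 0 for all i): OK

Verdict: the first failing condition is stationarity -> stat.

stat


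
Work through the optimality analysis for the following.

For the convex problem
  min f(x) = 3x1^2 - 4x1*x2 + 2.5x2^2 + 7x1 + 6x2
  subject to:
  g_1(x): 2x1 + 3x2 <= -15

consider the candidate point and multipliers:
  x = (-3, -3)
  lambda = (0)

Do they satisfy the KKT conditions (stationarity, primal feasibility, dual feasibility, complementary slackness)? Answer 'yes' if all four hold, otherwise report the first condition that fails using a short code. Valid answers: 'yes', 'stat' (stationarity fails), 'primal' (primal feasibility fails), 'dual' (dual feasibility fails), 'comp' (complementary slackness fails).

Gradient of f: grad f(x) = Q x + c = (1, 3)
Constraint values g_i(x) = a_i^T x - b_i:
  g_1((-3, -3)) = 0
Stationarity residual: grad f(x) + sum_i lambda_i a_i = (1, 3)
  -> stationarity FAILS
Primal feasibility (all g_i <= 0): OK
Dual feasibility (all lambda_i >= 0): OK
Complementary slackness (lambda_i * g_i(x) = 0 for all i): OK

Verdict: the first failing condition is stationarity -> stat.

stat


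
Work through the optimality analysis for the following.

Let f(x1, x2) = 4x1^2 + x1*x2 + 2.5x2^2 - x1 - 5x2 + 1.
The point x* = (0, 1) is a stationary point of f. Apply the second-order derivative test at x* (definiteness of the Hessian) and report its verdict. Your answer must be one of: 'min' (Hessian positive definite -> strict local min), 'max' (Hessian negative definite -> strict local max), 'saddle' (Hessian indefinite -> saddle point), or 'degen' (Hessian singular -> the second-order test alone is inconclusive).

Compute the Hessian H = grad^2 f:
  H = [[8, 1], [1, 5]]
Verify stationarity: grad f(x*) = H x* + g = (0, 0).
Eigenvalues of H: 4.6972, 8.3028.
Both eigenvalues > 0, so H is positive definite -> x* is a strict local min.

min


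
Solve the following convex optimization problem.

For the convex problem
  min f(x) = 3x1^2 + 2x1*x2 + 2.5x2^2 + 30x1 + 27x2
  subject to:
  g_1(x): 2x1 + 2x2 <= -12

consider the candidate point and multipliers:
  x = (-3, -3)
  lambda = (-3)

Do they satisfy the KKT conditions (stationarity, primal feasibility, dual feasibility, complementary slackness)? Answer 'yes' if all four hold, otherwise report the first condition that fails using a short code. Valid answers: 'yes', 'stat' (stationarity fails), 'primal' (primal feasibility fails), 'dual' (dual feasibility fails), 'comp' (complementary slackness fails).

Gradient of f: grad f(x) = Q x + c = (6, 6)
Constraint values g_i(x) = a_i^T x - b_i:
  g_1((-3, -3)) = 0
Stationarity residual: grad f(x) + sum_i lambda_i a_i = (0, 0)
  -> stationarity OK
Primal feasibility (all g_i <= 0): OK
Dual feasibility (all lambda_i >= 0): FAILS
Complementary slackness (lambda_i * g_i(x) = 0 for all i): OK

Verdict: the first failing condition is dual_feasibility -> dual.

dual


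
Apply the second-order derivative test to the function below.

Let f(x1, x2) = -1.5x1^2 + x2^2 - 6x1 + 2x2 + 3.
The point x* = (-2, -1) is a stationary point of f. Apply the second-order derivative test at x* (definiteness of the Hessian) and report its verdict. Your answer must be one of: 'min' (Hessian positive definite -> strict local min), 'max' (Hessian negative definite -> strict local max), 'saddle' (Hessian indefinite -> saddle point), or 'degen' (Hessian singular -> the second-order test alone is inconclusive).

Compute the Hessian H = grad^2 f:
  H = [[-3, 0], [0, 2]]
Verify stationarity: grad f(x*) = H x* + g = (0, 0).
Eigenvalues of H: -3, 2.
Eigenvalues have mixed signs, so H is indefinite -> x* is a saddle point.

saddle


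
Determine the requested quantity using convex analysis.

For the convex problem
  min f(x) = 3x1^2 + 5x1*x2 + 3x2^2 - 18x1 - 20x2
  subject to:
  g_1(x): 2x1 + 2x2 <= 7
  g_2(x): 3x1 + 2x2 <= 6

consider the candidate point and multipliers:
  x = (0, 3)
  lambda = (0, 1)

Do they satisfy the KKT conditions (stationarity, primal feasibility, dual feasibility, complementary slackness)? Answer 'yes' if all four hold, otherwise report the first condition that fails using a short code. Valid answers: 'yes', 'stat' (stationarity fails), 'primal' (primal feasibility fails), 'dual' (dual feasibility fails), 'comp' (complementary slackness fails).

Gradient of f: grad f(x) = Q x + c = (-3, -2)
Constraint values g_i(x) = a_i^T x - b_i:
  g_1((0, 3)) = -1
  g_2((0, 3)) = 0
Stationarity residual: grad f(x) + sum_i lambda_i a_i = (0, 0)
  -> stationarity OK
Primal feasibility (all g_i <= 0): OK
Dual feasibility (all lambda_i >= 0): OK
Complementary slackness (lambda_i * g_i(x) = 0 for all i): OK

Verdict: yes, KKT holds.

yes


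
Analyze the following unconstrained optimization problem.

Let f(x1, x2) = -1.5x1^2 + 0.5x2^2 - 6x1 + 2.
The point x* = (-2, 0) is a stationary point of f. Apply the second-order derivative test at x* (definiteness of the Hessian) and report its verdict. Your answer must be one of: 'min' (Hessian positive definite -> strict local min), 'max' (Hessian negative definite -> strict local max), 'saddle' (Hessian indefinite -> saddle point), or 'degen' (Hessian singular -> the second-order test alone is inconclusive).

Compute the Hessian H = grad^2 f:
  H = [[-3, 0], [0, 1]]
Verify stationarity: grad f(x*) = H x* + g = (0, 0).
Eigenvalues of H: -3, 1.
Eigenvalues have mixed signs, so H is indefinite -> x* is a saddle point.

saddle


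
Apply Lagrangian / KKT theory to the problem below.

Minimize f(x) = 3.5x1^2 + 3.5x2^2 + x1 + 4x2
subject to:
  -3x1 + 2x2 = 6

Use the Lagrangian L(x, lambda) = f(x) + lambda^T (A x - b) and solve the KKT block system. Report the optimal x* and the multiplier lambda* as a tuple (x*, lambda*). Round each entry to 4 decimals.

Form the Lagrangian:
  L(x, lambda) = (1/2) x^T Q x + c^T x + lambda^T (A x - b)
Stationarity (grad_x L = 0): Q x + c + A^T lambda = 0.
Primal feasibility: A x = b.

This gives the KKT block system:
  [ Q   A^T ] [ x     ]   [-c ]
  [ A    0  ] [ lambda ] = [ b ]

Solving the linear system:
  x*      = (-1.6923, 0.4615)
  lambda* = (-3.6154)
  f(x*)   = 10.9231

x* = (-1.6923, 0.4615), lambda* = (-3.6154)
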